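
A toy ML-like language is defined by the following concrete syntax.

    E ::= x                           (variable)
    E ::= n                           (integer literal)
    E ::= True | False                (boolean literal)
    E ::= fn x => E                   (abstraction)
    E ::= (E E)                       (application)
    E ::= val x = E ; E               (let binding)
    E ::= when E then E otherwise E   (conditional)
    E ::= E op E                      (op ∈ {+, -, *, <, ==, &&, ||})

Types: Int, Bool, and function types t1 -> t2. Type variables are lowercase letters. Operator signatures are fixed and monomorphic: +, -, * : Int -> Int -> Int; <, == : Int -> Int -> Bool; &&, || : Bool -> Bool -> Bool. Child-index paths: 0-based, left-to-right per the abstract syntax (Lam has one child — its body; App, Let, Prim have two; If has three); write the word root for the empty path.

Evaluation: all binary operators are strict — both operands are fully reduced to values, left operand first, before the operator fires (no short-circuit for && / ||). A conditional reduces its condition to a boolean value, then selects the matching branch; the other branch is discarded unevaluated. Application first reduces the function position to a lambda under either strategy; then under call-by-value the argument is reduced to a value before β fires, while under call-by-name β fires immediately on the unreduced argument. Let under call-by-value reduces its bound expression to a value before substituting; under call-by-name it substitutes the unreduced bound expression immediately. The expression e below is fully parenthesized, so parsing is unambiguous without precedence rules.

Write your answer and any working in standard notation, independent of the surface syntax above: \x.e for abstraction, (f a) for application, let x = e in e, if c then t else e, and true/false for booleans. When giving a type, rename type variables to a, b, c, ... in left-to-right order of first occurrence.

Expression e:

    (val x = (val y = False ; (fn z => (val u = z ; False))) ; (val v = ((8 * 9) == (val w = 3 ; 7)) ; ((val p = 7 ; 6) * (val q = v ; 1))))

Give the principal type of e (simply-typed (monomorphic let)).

Answer: Int

Working:
let y : Bool
z : a
let u : a
\z._ : a -> Bool
let x : a -> Bool
  unify Int ~ Int
  unify Int ~ Int
  unify Int ~ Int
let w : Int
  unify Int ~ Int
let v : Bool
let p : Int
  unify Int ~ Int
v : Bool
let q : Bool
  unify Int ~ Int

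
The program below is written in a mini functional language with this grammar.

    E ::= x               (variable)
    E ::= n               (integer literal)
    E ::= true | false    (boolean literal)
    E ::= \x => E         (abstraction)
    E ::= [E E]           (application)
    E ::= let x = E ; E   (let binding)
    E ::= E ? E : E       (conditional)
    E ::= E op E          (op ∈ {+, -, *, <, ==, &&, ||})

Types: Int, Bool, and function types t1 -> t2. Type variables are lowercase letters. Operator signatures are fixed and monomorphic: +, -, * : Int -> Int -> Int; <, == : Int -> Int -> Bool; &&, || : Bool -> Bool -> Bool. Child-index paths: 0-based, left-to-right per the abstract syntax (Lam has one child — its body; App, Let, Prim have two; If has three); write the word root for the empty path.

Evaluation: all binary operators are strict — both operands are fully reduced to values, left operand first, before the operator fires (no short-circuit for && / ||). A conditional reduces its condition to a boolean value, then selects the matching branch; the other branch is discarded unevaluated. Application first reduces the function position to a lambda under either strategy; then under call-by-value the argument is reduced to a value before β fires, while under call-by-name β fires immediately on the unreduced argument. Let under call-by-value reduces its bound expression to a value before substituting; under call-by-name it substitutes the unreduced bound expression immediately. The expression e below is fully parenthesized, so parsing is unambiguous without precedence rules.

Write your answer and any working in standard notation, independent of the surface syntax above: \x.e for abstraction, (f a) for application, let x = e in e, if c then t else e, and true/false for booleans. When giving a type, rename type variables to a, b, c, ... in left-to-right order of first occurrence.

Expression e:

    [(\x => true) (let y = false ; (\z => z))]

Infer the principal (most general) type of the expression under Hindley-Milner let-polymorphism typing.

Answer: Bool

Derivation:
\x._ : a -> Bool
let y : Bool
z : b
\z._ : b -> b
  unify a -> Bool ~ (b -> b) -> c
  unify a ~ b -> b
  unify Bool ~ c
_ _ : Bool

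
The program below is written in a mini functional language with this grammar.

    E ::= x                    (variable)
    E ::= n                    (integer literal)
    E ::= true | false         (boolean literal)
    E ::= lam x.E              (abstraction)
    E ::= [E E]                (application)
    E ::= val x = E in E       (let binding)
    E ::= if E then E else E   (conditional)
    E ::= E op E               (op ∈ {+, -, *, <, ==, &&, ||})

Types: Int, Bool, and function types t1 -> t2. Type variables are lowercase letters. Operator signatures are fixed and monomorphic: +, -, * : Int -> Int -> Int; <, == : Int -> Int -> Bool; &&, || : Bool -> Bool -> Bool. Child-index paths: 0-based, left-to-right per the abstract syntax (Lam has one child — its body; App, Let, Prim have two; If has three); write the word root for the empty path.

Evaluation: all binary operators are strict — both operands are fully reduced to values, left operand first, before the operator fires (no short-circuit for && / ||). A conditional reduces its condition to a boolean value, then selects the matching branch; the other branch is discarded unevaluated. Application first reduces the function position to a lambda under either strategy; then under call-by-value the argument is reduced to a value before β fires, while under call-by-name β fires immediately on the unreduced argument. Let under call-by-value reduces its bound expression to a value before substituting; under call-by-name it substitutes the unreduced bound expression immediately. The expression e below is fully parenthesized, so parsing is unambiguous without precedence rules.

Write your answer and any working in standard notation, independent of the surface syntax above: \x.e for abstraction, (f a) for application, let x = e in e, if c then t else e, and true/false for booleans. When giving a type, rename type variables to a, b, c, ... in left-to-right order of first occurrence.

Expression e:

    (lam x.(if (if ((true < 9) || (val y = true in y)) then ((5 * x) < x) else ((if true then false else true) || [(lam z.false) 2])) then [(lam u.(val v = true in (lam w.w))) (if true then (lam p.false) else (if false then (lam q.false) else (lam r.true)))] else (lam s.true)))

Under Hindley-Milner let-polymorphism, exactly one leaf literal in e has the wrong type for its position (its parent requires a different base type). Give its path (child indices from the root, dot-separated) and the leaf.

Trace:
  unify Bool ~ Int
  FAIL: mismatch Bool ~ Int

Answer: 0.0.0.0.0 : true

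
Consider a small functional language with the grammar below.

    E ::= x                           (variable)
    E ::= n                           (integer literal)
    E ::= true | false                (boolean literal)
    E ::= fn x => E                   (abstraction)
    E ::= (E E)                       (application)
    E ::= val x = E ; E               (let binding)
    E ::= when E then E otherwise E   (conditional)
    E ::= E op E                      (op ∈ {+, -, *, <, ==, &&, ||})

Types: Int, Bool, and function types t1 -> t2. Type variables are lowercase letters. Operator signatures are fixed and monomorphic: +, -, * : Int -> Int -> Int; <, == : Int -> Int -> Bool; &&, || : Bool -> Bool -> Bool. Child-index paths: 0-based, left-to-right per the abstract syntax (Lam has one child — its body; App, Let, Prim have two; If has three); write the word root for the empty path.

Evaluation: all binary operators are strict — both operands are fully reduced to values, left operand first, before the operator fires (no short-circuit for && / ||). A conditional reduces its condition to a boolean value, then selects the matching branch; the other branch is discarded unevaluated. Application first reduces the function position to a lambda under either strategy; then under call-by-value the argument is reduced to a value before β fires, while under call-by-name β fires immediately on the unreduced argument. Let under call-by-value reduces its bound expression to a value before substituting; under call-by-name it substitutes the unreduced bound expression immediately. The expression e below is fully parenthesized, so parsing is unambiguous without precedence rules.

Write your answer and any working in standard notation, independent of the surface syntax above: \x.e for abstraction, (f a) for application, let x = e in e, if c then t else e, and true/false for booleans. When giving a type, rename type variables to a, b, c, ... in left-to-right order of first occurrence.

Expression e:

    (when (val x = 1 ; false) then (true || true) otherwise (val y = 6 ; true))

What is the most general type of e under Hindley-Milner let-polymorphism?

Answer: Bool

Derivation:
let x : Int
  unify Bool ~ Bool
  unify Bool ~ Bool
  unify Bool ~ Bool
let y : Int
  unify Bool ~ Bool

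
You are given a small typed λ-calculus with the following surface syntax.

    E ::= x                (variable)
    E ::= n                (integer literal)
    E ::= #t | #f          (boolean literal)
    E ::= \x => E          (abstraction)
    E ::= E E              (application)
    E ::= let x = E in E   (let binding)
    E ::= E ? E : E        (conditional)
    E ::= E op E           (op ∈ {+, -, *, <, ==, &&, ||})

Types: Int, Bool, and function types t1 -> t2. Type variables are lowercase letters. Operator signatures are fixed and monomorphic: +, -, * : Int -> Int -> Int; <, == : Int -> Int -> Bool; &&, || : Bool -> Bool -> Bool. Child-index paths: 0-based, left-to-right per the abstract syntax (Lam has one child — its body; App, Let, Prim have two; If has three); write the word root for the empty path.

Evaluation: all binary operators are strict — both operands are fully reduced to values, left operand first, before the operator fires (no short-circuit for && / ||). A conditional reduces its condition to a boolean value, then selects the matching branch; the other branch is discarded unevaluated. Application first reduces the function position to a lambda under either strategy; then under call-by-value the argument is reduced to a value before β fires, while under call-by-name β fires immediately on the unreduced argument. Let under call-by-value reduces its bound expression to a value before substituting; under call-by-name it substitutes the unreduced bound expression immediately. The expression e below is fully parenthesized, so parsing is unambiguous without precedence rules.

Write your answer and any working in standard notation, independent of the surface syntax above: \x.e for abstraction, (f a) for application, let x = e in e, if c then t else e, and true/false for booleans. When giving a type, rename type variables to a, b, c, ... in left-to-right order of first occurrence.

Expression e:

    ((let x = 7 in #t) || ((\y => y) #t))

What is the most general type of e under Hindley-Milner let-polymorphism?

Working:
let x : Int
  unify Bool ~ Bool
y : a
\y._ : a -> a
  unify a -> a ~ Bool -> b
  unify a ~ Bool
  unify Bool ~ b
_ _ : Bool
  unify Bool ~ Bool

Answer: Bool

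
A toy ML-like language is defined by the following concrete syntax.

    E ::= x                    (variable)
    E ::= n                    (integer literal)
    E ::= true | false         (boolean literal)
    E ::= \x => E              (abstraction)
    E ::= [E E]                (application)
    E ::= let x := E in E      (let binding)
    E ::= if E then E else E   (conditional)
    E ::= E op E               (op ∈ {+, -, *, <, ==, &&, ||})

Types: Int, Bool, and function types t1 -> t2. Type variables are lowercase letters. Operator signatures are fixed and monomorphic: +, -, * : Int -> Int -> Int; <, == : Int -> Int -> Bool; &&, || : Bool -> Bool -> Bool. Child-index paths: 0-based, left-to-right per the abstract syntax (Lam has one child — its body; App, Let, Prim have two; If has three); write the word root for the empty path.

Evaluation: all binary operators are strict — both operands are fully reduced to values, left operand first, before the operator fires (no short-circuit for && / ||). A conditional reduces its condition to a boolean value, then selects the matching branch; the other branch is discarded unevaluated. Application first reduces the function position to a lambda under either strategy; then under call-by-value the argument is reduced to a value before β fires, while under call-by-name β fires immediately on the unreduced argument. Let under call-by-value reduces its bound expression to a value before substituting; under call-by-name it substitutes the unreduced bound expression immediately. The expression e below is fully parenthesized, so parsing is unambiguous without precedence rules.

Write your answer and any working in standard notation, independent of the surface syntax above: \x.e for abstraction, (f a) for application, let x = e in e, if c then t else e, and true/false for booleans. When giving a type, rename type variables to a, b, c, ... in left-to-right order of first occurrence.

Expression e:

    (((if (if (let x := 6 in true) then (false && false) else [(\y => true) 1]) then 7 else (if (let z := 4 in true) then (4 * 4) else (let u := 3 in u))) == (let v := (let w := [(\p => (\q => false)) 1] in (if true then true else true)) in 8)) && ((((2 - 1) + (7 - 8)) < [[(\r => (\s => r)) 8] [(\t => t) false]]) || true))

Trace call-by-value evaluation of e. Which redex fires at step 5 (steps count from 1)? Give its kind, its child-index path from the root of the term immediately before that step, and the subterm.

Working:
step 0: (((if (if (let x = 6 in true) then (false && false) else ((\y.true) 1)) then 7 else (if (let z = 4 in true) then (4 * 4) else (let u = 3 in u))) == (let v = (let w = ((\p.(\q.false)) 1) in (if true then true else true)) in 8)) && ((((2 - 1) + (7 - 8)) < (((\r.(\s.r)) 8) ((\t.t) false))) || true))
step 1: [let@0.0.0.0] (((if (if true then (false && false) else ((\y.true) 1)) then 7 else (if (let z = 4 in true) then (4 * 4) else (let u = 3 in u))) == (let v = (let w = ((\p.(\q.false)) 1) in (if true then true else true)) in 8)) && ((((2 - 1) + (7 - 8)) < (((\r.(\s.r)) 8) ((\t.t) false))) || true))
step 2: [if@0.0.0] (((if (false && false) then 7 else (if (let z = 4 in true) then (4 * 4) else (let u = 3 in u))) == (let v = (let w = ((\p.(\q.false)) 1) in (if true then true else true)) in 8)) && ((((2 - 1) + (7 - 8)) < (((\r.(\s.r)) 8) ((\t.t) false))) || true))
step 3: [delta@0.0.0] (((if false then 7 else (if (let z = 4 in true) then (4 * 4) else (let u = 3 in u))) == (let v = (let w = ((\p.(\q.false)) 1) in (if true then true else true)) in 8)) && ((((2 - 1) + (7 - 8)) < (((\r.(\s.r)) 8) ((\t.t) false))) || true))
step 4: [if@0.0] (((if (let z = 4 in true) then (4 * 4) else (let u = 3 in u)) == (let v = (let w = ((\p.(\q.false)) 1) in (if true then true else true)) in 8)) && ((((2 - 1) + (7 - 8)) < (((\r.(\s.r)) 8) ((\t.t) false))) || true))
step 5: [let@0.0.0] (((if true then (4 * 4) else (let u = 3 in u)) == (let v = (let w = ((\p.(\q.false)) 1) in (if true then true else true)) in 8)) && ((((2 - 1) + (7 - 8)) < (((\r.(\s.r)) 8) ((\t.t) false))) || true))

Answer: let at 0.0.0 : (let z = 4 in true)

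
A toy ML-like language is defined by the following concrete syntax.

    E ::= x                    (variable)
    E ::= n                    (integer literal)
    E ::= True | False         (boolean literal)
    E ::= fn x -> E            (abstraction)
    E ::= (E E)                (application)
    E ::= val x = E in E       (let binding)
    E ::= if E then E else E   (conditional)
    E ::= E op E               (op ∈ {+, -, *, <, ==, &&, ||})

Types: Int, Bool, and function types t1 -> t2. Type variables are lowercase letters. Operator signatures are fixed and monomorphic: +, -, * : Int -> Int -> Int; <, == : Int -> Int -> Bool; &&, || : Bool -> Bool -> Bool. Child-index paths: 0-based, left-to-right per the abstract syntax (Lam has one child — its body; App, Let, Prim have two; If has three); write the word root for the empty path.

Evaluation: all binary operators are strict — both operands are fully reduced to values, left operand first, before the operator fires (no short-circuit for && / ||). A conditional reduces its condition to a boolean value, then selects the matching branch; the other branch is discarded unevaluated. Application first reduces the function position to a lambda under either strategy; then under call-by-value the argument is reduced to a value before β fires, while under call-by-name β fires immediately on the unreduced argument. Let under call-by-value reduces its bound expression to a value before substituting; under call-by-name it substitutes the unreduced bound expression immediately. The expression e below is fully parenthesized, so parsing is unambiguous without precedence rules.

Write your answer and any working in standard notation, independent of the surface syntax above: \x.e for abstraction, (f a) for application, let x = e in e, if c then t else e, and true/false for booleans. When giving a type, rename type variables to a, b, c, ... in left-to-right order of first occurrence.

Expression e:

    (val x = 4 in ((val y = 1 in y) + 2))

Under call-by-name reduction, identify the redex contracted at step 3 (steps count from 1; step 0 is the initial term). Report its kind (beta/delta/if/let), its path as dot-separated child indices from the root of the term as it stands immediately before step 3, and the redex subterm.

Trace:
step 0: (let x = 4 in ((let y = 1 in y) + 2))
step 1: [let@root] ((let y = 1 in y) + 2)
step 2: [let@0] (1 + 2)
step 3: [delta@root] 3

Answer: delta at root : (1 + 2)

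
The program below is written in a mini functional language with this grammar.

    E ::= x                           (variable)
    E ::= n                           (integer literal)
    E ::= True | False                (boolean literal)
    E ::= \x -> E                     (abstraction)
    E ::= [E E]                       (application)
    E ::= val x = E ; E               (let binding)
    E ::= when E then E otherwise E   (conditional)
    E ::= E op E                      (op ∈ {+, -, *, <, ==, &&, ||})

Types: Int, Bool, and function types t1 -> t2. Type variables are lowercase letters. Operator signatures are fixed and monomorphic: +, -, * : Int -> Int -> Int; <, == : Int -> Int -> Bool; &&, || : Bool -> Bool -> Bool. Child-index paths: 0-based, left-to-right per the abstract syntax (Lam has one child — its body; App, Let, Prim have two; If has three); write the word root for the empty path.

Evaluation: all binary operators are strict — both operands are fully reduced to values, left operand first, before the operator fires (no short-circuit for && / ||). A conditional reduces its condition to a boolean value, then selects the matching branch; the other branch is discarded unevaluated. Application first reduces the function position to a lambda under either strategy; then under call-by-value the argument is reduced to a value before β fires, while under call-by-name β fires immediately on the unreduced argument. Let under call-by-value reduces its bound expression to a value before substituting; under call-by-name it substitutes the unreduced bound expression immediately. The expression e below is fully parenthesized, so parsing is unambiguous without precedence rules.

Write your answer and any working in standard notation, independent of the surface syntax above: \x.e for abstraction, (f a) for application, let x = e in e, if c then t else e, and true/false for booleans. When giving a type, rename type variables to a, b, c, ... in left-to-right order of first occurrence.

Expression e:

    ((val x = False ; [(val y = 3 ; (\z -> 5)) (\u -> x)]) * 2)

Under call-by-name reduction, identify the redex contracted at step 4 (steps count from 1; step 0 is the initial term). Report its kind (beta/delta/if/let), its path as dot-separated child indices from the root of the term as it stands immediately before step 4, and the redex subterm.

Answer: delta at root : (5 * 2)

Working:
step 0: ((let x = false in ((let y = 3 in (\z.5)) (\u.x))) * 2)
step 1: [let@0] (((let y = 3 in (\z.5)) (\u.false)) * 2)
step 2: [let@0.0] (((\z.5) (\u.false)) * 2)
step 3: [beta@0] (5 * 2)
step 4: [delta@root] 10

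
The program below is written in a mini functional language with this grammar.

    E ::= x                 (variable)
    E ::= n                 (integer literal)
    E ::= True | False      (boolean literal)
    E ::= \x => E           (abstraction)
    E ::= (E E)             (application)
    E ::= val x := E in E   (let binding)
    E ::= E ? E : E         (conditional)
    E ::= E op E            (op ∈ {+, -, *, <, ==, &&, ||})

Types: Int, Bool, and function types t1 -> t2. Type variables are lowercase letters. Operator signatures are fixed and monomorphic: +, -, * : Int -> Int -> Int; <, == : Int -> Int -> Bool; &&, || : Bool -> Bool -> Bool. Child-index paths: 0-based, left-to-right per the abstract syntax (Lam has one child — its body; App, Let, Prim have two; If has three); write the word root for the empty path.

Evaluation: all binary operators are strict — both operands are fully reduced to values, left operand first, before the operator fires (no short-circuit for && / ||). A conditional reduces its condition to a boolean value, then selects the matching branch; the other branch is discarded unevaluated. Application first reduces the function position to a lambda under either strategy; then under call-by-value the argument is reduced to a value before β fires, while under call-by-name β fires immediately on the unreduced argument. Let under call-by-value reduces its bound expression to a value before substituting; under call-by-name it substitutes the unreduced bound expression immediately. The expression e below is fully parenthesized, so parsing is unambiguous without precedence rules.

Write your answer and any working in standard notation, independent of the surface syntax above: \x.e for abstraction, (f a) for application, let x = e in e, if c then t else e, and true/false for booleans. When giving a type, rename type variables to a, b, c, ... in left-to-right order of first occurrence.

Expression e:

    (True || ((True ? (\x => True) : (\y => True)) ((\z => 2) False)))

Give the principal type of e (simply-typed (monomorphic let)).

Answer: Bool

Trace:
  unify Bool ~ Bool
  unify Bool ~ Bool
\x._ : a -> Bool
\y._ : b -> Bool
  unify a -> Bool ~ b -> Bool
  unify a ~ b
  unify Bool ~ Bool
\z._ : c -> Int
  unify c -> Int ~ Bool -> d
  unify c ~ Bool
  unify Int ~ d
_ _ : Int
  unify b -> Bool ~ Int -> e
  unify b ~ Int
  unify Bool ~ e
_ _ : Bool
  unify Bool ~ Bool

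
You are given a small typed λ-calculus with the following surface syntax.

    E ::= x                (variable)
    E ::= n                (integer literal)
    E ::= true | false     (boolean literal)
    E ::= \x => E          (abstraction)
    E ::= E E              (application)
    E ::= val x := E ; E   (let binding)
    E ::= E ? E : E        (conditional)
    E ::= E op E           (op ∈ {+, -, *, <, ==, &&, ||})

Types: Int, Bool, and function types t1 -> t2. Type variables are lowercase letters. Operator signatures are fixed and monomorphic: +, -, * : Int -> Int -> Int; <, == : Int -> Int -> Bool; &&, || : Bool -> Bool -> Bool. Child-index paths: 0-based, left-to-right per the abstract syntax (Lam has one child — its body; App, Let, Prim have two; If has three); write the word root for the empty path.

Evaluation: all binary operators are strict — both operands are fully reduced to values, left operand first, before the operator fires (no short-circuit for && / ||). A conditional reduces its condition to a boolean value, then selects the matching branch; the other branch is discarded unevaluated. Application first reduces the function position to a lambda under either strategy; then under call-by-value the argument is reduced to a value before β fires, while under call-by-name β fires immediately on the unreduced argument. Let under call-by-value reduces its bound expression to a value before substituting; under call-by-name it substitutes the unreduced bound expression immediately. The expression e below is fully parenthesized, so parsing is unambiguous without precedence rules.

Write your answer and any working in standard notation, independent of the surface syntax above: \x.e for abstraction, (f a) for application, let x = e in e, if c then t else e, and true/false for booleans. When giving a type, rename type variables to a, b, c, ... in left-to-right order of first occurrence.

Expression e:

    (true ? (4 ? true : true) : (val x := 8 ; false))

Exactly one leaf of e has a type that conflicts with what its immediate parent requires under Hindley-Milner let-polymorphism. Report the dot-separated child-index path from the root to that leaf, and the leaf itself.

Derivation:
  unify Bool ~ Bool
  unify Int ~ Bool
  FAIL: mismatch Int ~ Bool

Answer: 1.0 : 4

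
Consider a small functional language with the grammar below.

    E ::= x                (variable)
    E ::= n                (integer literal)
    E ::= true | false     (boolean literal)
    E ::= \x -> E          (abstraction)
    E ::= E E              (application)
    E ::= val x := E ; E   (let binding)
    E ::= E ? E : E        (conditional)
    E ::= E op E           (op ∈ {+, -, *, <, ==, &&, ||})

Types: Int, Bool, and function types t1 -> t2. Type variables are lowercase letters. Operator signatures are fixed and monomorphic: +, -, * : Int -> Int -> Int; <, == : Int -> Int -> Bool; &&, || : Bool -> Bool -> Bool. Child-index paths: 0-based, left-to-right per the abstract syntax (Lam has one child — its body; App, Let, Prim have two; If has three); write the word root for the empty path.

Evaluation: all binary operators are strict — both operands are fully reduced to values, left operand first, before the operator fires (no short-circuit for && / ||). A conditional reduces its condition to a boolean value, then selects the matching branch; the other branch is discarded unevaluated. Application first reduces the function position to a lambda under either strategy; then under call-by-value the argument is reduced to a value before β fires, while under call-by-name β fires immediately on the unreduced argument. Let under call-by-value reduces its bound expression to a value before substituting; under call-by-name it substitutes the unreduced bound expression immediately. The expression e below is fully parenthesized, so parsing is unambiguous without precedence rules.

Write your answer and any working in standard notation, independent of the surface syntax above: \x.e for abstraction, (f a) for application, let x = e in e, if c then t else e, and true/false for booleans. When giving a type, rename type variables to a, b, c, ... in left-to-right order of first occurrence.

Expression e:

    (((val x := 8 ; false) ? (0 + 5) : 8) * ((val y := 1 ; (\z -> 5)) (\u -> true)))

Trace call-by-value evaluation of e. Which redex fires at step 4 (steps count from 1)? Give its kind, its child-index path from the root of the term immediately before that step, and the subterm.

Trace:
step 0: ((if (let x = 8 in false) then (0 + 5) else 8) * ((let y = 1 in (\z.5)) (\u.true)))
step 1: [let@0.0] ((if false then (0 + 5) else 8) * ((let y = 1 in (\z.5)) (\u.true)))
step 2: [if@0] (8 * ((let y = 1 in (\z.5)) (\u.true)))
step 3: [let@1.0] (8 * ((\z.5) (\u.true)))
step 4: [beta@1] (8 * 5)

Answer: beta at 1 : ((\z.5) (\u.true))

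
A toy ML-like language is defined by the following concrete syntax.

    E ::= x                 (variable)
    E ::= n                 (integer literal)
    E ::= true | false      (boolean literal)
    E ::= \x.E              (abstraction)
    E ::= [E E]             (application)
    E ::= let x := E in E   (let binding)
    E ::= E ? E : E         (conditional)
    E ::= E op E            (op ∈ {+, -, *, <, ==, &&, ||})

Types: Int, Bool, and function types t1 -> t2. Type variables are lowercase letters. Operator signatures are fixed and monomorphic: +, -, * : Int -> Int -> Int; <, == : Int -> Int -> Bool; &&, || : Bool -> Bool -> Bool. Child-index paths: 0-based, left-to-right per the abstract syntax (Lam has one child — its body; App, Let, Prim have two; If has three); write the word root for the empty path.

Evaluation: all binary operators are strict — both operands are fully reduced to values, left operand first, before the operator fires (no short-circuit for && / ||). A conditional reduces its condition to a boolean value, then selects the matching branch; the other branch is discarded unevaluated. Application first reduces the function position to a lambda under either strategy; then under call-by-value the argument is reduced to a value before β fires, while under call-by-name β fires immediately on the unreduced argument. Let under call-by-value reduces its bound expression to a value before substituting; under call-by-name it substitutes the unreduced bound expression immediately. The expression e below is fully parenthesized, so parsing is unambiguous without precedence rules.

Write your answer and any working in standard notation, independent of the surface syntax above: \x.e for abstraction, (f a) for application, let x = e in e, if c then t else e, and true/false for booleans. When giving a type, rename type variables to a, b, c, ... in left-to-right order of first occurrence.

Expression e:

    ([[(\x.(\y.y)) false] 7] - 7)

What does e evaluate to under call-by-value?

Answer: 0

Trace:
step 0: ((((\x.(\y.y)) false) 7) - 7)
step 1: [beta@0.0] (((\y.y) 7) - 7)
step 2: [beta@0] (7 - 7)
step 3: [delta@root] 0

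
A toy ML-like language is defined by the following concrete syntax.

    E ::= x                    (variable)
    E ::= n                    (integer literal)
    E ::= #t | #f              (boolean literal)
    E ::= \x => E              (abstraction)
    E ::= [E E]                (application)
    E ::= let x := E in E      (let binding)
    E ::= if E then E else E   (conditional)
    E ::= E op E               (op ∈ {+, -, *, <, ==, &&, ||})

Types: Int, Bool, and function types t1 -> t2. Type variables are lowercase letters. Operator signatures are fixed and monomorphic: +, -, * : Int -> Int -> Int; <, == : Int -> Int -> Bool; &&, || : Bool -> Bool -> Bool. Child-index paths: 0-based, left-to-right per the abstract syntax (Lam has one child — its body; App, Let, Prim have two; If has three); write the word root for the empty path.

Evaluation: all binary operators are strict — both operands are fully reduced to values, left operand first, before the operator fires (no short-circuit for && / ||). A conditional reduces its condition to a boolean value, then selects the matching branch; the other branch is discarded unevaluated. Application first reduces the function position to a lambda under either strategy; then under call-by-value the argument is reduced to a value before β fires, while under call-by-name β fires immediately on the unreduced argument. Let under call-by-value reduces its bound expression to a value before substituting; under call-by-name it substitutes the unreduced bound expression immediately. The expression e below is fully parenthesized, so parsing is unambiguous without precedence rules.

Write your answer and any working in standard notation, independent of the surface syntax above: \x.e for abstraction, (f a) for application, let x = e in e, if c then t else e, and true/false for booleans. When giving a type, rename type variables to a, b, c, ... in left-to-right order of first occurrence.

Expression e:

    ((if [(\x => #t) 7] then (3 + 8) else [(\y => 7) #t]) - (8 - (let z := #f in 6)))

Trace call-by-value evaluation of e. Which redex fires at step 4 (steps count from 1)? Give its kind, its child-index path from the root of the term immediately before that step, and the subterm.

Derivation:
step 0: ((if ((\x.true) 7) then (3 + 8) else ((\y.7) true)) - (8 - (let z = false in 6)))
step 1: [beta@0.0] ((if true then (3 + 8) else ((\y.7) true)) - (8 - (let z = false in 6)))
step 2: [if@0] ((3 + 8) - (8 - (let z = false in 6)))
step 3: [delta@0] (11 - (8 - (let z = false in 6)))
step 4: [let@1.1] (11 - (8 - 6))

Answer: let at 1.1 : (let z = false in 6)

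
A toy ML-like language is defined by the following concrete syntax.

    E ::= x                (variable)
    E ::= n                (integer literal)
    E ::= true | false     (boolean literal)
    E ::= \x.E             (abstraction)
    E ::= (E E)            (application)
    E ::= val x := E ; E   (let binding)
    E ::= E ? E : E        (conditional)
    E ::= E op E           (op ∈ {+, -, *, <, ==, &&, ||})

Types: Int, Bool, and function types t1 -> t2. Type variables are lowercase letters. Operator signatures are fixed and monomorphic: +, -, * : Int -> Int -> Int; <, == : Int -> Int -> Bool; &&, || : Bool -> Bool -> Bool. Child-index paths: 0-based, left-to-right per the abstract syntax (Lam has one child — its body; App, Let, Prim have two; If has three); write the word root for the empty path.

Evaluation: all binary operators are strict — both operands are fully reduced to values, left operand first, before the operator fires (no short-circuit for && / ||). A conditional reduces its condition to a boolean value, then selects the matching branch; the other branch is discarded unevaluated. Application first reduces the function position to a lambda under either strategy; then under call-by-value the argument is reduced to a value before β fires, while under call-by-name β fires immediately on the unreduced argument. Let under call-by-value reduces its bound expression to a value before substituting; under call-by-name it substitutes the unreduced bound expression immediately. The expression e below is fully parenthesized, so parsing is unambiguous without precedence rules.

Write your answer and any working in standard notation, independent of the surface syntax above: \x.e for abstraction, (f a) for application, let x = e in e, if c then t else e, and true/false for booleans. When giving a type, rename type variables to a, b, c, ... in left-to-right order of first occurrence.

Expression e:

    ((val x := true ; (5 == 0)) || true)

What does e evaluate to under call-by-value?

Working:
step 0: ((let x = true in (5 == 0)) || true)
step 1: [let@0] ((5 == 0) || true)
step 2: [delta@0] (false || true)
step 3: [delta@root] true

Answer: true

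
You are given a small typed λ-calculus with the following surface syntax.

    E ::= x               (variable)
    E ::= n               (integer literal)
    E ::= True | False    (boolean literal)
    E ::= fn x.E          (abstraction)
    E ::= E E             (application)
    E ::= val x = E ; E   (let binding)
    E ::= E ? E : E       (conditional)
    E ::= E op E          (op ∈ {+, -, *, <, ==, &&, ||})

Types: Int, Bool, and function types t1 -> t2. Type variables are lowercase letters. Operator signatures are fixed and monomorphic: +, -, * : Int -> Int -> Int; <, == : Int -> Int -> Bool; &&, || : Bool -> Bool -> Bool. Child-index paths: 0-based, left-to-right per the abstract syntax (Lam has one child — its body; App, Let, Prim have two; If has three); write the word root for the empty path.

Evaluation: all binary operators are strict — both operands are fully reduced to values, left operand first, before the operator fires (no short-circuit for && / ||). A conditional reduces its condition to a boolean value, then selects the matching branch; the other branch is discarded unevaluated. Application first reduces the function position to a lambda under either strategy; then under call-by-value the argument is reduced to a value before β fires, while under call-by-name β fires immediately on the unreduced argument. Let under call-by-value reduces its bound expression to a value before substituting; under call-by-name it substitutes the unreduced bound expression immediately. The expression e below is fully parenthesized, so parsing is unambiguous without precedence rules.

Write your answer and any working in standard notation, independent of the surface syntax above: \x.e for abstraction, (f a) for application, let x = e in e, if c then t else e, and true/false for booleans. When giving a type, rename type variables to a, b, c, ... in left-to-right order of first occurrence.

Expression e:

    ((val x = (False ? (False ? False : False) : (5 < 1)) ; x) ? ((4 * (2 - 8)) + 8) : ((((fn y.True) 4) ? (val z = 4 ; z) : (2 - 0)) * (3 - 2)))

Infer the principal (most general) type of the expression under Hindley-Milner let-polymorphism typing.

Trace:
  unify Bool ~ Bool
  unify Bool ~ Bool
  unify Bool ~ Bool
  unify Int ~ Int
  unify Int ~ Int
  unify Bool ~ Bool
let x : Bool
x : Bool
  unify Bool ~ Bool
  unify Int ~ Int
  unify Int ~ Int
  unify Int ~ Int
  unify Int ~ Int
  unify Int ~ Int
  unify Int ~ Int
\y._ : a -> Bool
  unify a -> Bool ~ Int -> b
  unify a ~ Int
  unify Bool ~ b
_ _ : Bool
  unify Bool ~ Bool
let z : Int
z : Int
  unify Int ~ Int
  unify Int ~ Int
  unify Int ~ Int
  unify Int ~ Int
  unify Int ~ Int
  unify Int ~ Int
  unify Int ~ Int
  unify Int ~ Int

Answer: Int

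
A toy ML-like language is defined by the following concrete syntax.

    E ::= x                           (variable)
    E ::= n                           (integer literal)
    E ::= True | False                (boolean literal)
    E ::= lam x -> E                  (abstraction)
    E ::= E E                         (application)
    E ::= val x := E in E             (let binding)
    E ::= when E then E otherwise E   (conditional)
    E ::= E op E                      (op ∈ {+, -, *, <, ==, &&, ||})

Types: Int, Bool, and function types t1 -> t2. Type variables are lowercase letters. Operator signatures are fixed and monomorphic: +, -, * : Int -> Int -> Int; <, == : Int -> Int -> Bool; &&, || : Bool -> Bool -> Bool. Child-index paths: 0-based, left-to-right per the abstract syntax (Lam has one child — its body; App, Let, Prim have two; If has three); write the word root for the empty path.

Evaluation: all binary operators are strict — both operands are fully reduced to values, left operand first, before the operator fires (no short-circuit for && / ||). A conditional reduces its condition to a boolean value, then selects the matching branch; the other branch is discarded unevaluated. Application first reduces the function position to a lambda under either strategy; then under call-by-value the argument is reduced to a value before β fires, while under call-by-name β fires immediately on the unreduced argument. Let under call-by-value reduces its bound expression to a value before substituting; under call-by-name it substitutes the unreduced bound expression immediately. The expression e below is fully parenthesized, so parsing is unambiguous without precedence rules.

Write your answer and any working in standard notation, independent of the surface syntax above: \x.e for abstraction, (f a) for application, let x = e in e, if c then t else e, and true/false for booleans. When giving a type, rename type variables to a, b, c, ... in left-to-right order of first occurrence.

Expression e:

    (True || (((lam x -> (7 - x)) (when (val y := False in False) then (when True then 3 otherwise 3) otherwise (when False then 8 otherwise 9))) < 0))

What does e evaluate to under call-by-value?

Trace:
step 0: (true || (((\x.(7 - x)) (if (let y = false in false) then (if true then 3 else 3) else (if false then 8 else 9))) < 0))
step 1: [let@1.0.1.0] (true || (((\x.(7 - x)) (if false then (if true then 3 else 3) else (if false then 8 else 9))) < 0))
step 2: [if@1.0.1] (true || (((\x.(7 - x)) (if false then 8 else 9)) < 0))
step 3: [if@1.0.1] (true || (((\x.(7 - x)) 9) < 0))
step 4: [beta@1.0] (true || ((7 - 9) < 0))
step 5: [delta@1.0] (true || (-2 < 0))
step 6: [delta@1] (true || true)
step 7: [delta@root] true

Answer: true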